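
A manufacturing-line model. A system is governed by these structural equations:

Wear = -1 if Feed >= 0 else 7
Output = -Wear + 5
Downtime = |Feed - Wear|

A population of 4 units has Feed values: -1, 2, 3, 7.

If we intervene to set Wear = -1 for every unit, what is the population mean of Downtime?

3.75

Under do(Wear=-1), Wear's equation is replaced by Wear=-1 for every unit. Per-unit Downtime: 0, 3, 4, 8. Mean = 3.75.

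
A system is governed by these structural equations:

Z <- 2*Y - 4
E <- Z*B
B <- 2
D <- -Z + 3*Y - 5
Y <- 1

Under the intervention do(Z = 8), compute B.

Under do(Z=8), the mechanism Z <- 2*Y - 4 is discarded; Z is fixed at 8.
B is not downstream of the intervention, so its value is determined by the original equations.

2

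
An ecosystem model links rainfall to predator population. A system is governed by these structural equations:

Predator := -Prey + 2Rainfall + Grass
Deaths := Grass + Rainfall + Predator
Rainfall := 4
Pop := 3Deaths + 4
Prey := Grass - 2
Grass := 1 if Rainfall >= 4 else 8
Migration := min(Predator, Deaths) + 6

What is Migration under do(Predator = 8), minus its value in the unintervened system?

Under do(Predator=8), the mechanism Predator := -Prey + 2Rainfall + Grass is discarded; Predator is fixed at 8.
Grass = 1 if Rainfall >= 4 else 8  [with Rainfall=4]  = 1
Deaths = Grass + Rainfall + Predator  [with Grass=1, Rainfall=4, Predator=8]  = 13
Migration = min(Predator, Deaths) + 6  [with Predator=8, Deaths=13]  = 14
Without intervention: Grass = 1 if Rainfall >= 4 else 8  [with Rainfall=4]  = 1; Prey = Grass - 2  [with Grass=1]  = -1; Predator = -Prey + 2Rainfall + Grass  [with Prey=-1, Rainfall=4, Grass=1]  = 10; Deaths = Grass + Rainfall + Predator  [with Grass=1, Rainfall=4, Predator=10]  = 15; Migration = min(Predator, Deaths) + 6  [with Predator=10, Deaths=15]  = 16.
Change = 14 − 16 = -2.

-2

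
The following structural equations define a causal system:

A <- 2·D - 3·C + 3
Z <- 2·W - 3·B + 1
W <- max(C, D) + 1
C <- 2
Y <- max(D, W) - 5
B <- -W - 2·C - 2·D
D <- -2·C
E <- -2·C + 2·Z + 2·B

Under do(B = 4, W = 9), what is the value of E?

18

Under do(B = 4, W = 9), each intervened variable's structural equation is replaced by its fixed value.
Z = 2·W - 3·B + 1  [with W=9, B=4]  = 7
E = -2·C + 2·Z + 2·B  [with C=2, Z=7, B=4]  = 18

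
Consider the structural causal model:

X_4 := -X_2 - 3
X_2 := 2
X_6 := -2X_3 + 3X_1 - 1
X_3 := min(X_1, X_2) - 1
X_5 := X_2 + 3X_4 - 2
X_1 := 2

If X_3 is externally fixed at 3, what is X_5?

-15

do(X_3=3) replaces the equation X_3 := min(X_1, X_2) - 1 with the constant X_3 = 3.
X_5 is not downstream of the intervention, so its value is determined by the original equations.
X_4 = -X_2 - 3  [with X_2=2]  = -5
X_5 = X_2 + 3X_4 - 2  [with X_2=2, X_4=-5]  = -15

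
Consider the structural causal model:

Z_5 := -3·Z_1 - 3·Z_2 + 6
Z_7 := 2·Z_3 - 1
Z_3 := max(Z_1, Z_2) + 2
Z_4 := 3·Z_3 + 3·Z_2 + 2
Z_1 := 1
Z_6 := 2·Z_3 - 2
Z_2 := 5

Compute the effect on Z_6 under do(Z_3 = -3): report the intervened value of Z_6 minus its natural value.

The intervention breaks the incoming arrows to Z_3: Z_3 := max(Z_1, Z_2) + 2 no longer applies, and Z_3 = -3.
Z_6 = 2·Z_3 - 2  [with Z_3=-3]  = -8
Without intervention: Z_3 = max(Z_1, Z_2) + 2  [with Z_1=1, Z_2=5]  = 7; Z_6 = 2·Z_3 - 2  [with Z_3=7]  = 12.
Change = -8 − 12 = -20.

-20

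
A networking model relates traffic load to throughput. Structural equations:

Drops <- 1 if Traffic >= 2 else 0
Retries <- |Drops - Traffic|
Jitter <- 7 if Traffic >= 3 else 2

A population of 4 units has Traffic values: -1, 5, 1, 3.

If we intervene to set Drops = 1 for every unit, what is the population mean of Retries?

Under do(Drops=1), Drops's equation is replaced by Drops=1 for every unit. Per-unit Retries: 2, 4, 0, 2. Mean = 2.

2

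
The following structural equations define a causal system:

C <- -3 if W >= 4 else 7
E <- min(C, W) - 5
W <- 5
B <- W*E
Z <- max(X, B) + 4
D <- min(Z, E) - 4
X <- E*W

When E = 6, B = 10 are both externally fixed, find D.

Under do(E = 6, B = 10), each intervened variable's structural equation is replaced by its fixed value.
X = E*W  [with E=6, W=5]  = 30
Z = max(X, B) + 4  [with X=30, B=10]  = 34
D = min(Z, E) - 4  [with Z=34, E=6]  = 2

2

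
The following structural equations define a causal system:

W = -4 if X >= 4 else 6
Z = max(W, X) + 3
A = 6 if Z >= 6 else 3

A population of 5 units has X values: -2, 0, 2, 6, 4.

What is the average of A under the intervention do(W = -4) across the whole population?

The intervention sets W=-4 in all 5 units regardless of X. Recomputing A per unit gives 3, 3, 3, 6, 6; average 4.2.

4.2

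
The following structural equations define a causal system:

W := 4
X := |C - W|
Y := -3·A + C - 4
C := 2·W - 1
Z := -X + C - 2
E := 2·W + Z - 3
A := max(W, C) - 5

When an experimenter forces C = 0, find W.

4

Under do(C=0), the mechanism C := 2·W - 1 is discarded; C is fixed at 0.
W is not downstream of the intervention, so its value is determined by the original equations.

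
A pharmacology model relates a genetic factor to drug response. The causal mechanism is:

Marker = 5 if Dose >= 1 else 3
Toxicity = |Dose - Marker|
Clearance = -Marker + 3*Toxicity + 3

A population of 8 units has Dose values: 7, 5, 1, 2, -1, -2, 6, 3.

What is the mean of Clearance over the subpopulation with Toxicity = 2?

Conditioning on Toxicity=2 selects the 2 unit(s) with Dose ∈ {7, 3}. Their Clearance values: 4, 4. Mean = 4.

4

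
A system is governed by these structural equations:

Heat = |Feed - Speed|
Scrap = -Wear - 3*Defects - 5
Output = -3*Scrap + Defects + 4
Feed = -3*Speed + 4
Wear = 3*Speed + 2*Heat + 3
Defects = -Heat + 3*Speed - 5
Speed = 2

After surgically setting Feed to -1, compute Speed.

Under do(Feed=-1), the mechanism Feed = -3*Speed + 4 is discarded; Feed is fixed at -1.
Speed is not downstream of the intervention, so its value is determined by the original equations.

2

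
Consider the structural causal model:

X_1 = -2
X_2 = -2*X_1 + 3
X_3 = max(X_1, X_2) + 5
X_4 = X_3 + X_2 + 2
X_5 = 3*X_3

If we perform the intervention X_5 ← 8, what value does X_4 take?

The intervention breaks the incoming arrows to X_5: X_5 = 3*X_3 no longer applies, and X_5 = 8.
Since X_4 is not a descendant of the intervened variable, it is unaffected.
X_2 = -2*X_1 + 3  [with X_1=-2]  = 7
X_3 = max(X_1, X_2) + 5  [with X_1=-2, X_2=7]  = 12
X_4 = X_3 + X_2 + 2  [with X_3=12, X_2=7]  = 21

21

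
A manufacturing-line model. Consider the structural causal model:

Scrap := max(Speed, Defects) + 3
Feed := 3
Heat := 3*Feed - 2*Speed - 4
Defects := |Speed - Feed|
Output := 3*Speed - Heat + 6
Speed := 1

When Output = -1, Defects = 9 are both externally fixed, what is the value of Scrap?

12

Setting Output = -1, Defects = 9 by intervention discards those variables' equations.
Scrap = max(Speed, Defects) + 3  [with Speed=1, Defects=9]  = 12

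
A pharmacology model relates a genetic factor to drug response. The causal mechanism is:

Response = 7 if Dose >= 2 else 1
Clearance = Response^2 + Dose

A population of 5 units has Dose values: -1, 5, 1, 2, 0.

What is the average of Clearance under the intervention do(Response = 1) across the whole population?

2.4

do(Response=1) breaks Response's dependence on Dose. With Response=1 fixed, Clearance across the units is 0, 6, 2, 3, 1, mean 2.4.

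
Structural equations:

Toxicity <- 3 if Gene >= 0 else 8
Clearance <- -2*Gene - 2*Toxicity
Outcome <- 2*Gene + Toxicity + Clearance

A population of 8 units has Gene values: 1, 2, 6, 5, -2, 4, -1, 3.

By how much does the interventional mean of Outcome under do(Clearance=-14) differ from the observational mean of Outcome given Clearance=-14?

Every unit gets Clearance=-14 under the intervention. Outcome values become -9, -7, 1, -1, -10, -3, -8, -5; E[Outcome|do(Clearance=-14)] = -5.25.
E[Outcome|Clearance=-14] averages over only the 2 units with Clearance=-14 (Gene = 4, -1): Outcome = -3, -8, mean -5.5.
Difference = -5.25 − (-5.5) = 0.25.

0.25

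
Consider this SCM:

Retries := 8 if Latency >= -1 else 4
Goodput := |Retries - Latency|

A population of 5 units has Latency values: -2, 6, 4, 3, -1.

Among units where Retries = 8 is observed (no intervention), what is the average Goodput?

5

E[Goodput|Retries=8] averages over only the 4 units with Retries=8 (Latency = 6, 4, 3, -1): Goodput = 2, 4, 5, 9, mean 5.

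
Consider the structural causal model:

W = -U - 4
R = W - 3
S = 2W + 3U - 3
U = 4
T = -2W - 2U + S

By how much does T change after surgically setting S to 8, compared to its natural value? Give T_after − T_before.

do(S=8) replaces the equation S = 2W + 3U - 3 with the constant S = 8.
W = -U - 4  [with U=4]  = -8
T = -2W - 2U + S  [with W=-8, U=4, S=8]  = 16
Without intervention: W = -U - 4  [with U=4]  = -8; S = 2W + 3U - 3  [with W=-8, U=4]  = -7; T = -2W - 2U + S  [with W=-8, U=4, S=-7]  = 1.
Change = 16 − 1 = 15.

15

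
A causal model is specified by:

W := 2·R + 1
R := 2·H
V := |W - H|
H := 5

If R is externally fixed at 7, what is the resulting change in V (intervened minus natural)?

Under do(R=7), the mechanism R := 2·H is discarded; R is fixed at 7.
W = 2·R + 1  [with R=7]  = 15
V = |W - H|  [with W=15, H=5]  = 10
Without intervention: R = 2·H  [with H=5]  = 10; W = 2·R + 1  [with R=10]  = 21; V = |W - H|  [with W=21, H=5]  = 16.
Change = 10 − 16 = -6.

-6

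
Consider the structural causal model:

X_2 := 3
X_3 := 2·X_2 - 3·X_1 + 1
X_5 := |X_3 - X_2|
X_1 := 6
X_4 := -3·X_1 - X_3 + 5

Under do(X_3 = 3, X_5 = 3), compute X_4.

-16

The joint intervention fixes X_3 = 3, X_5 = 3, removing each variable's own equation.
X_4 = -3·X_1 - X_3 + 5  [with X_1=6, X_3=3]  = -16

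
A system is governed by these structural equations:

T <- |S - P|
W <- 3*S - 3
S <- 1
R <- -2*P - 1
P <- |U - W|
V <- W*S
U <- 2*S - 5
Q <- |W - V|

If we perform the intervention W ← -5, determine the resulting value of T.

do(W=-5) replaces the equation W <- 3*S - 3 with the constant W = -5.
U = 2*S - 5  [with S=1]  = -3
P = |U - W|  [with U=-3, W=-5]  = 2
T = |S - P|  [with S=1, P=2]  = 1

1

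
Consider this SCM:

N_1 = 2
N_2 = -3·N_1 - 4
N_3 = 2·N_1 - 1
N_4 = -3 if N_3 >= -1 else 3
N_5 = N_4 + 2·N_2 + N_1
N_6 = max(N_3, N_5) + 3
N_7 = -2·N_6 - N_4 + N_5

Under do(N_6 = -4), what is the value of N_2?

do(N_6=-4) replaces the equation N_6 = max(N_3, N_5) + 3 with the constant N_6 = -4.
N_2 is not downstream of the intervention, so its value is determined by the original equations.
N_2 = -3·N_1 - 4  [with N_1=2]  = -10

-10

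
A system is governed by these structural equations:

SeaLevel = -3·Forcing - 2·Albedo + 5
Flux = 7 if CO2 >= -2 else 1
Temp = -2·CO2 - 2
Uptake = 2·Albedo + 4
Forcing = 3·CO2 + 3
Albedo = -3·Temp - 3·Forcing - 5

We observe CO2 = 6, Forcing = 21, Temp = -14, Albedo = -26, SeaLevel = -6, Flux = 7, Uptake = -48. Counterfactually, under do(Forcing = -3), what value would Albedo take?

46

Under do(Forcing=-3), the mechanism Forcing = 3·CO2 + 3 is discarded; Forcing is fixed at -3.
Temp = -2·CO2 - 2  [with CO2=6]  = -14
Albedo = -3·Temp - 3·Forcing - 5  [with Temp=-14, Forcing=-3]  = 46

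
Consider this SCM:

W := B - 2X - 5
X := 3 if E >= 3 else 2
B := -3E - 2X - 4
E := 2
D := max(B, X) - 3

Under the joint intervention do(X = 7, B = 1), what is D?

4

Setting X = 7, B = 1 by intervention discards those variables' equations.
D = max(B, X) - 3  [with B=1, X=7]  = 4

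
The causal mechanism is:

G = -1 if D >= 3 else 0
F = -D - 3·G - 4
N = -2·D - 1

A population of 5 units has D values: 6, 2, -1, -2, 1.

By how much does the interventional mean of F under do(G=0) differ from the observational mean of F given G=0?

do(G=0) breaks G's dependence on D. With G=0 fixed, F across the units is -10, -6, -3, -2, -5, mean -5.2.
E[F|G=0] averages over only the 4 units with G=0 (D = 2, -1, -2, 1): F = -6, -3, -2, -5, mean -4.
Difference = -5.2 − (-4) = -1.2.

-1.2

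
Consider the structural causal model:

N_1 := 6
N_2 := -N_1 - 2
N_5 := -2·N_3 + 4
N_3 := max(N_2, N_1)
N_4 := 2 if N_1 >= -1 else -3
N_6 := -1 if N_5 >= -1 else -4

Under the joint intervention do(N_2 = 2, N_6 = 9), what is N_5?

Setting N_2 = 2, N_6 = 9 by intervention discards those variables' equations.
N_3 = max(N_2, N_1)  [with N_2=2, N_1=6]  = 6
N_5 = -2·N_3 + 4  [with N_3=6]  = -8

-8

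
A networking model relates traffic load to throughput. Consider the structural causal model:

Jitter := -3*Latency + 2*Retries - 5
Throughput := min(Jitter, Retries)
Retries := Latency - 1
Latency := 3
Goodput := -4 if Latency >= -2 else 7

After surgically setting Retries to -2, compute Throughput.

-18

Under do(Retries=-2), the mechanism Retries := Latency - 1 is discarded; Retries is fixed at -2.
Jitter = -3*Latency + 2*Retries - 5  [with Latency=3, Retries=-2]  = -18
Throughput = min(Jitter, Retries)  [with Jitter=-18, Retries=-2]  = -18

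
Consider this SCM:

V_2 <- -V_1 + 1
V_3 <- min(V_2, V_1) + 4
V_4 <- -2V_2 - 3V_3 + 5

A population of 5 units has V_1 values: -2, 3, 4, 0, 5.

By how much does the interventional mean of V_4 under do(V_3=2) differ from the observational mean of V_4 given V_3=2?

3

Every unit gets V_3=2 under the intervention. V_4 values become -7, 3, 5, -3, 7; E[V_4|do(V_3=2)] = 1.
E[V_4|V_3=2] averages over only the 2 units with V_3=2 (V_1 = -2, 3): V_4 = -7, 3, mean -2.
Difference = 1 − (-2) = 3.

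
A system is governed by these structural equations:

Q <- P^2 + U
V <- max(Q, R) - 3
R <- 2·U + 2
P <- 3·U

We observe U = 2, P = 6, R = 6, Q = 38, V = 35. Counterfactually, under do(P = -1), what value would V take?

do(P=-1) replaces the equation P <- 3·U with the constant P = -1.
R = 2·U + 2  [with U=2]  = 6
Q = P^2 + U  [with P=-1, U=2]  = 3
V = max(Q, R) - 3  [with Q=3, R=6]  = 3

3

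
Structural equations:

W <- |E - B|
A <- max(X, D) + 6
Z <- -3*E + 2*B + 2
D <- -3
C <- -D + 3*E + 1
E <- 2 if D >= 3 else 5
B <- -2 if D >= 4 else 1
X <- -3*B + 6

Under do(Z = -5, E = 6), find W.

5

Setting Z = -5, E = 6 by intervention discards those variables' equations.
B = -2 if D >= 4 else 1  [with D=-3]  = 1
W = |E - B|  [with E=6, B=1]  = 5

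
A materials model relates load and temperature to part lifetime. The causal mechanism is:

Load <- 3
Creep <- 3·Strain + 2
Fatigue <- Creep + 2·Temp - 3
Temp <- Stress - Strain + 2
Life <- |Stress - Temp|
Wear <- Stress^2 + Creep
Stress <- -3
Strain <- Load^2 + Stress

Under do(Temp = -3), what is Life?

do(Temp=-3) replaces the equation Temp <- Stress - Strain + 2 with the constant Temp = -3.
Life = |Stress - Temp|  [with Stress=-3, Temp=-3]  = 0

0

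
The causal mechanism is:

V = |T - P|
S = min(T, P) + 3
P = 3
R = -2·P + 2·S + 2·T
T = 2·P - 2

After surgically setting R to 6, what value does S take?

6

Under do(R=6), the mechanism R = -2·P + 2·S + 2·T is discarded; R is fixed at 6.
Since S is not a descendant of the intervened variable, it is unaffected.
T = 2·P - 2  [with P=3]  = 4
S = min(T, P) + 3  [with T=4, P=3]  = 6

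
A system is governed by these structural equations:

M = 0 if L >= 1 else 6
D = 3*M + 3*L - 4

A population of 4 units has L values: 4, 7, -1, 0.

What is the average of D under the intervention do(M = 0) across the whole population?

Under do(M=0), M's equation is replaced by M=0 for every unit. Per-unit D: 8, 17, -7, -4. Mean = 3.5.

3.5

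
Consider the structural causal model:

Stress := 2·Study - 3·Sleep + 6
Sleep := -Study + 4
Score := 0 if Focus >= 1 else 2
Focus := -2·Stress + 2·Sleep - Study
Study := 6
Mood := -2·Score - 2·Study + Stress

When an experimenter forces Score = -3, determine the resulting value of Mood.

18

The intervention breaks the incoming arrows to Score: Score := 0 if Focus >= 1 else 2 no longer applies, and Score = -3.
Sleep = -Study + 4  [with Study=6]  = -2
Stress = 2·Study - 3·Sleep + 6  [with Study=6, Sleep=-2]  = 24
Mood = -2·Score - 2·Study + Stress  [with Score=-3, Study=6, Stress=24]  = 18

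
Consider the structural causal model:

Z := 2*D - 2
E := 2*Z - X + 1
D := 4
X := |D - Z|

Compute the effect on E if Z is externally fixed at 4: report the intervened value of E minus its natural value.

-2

Under do(Z=4), the mechanism Z := 2*D - 2 is discarded; Z is fixed at 4.
X = |D - Z|  [with D=4, Z=4]  = 0
E = 2*Z - X + 1  [with Z=4, X=0]  = 9
Without intervention: Z = 2*D - 2  [with D=4]  = 6; X = |D - Z|  [with D=4, Z=6]  = 2; E = 2*Z - X + 1  [with Z=6, X=2]  = 11.
Change = 9 − 11 = -2.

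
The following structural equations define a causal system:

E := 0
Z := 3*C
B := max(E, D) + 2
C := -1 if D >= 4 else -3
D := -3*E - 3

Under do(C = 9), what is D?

The intervention breaks the incoming arrows to C: C := -1 if D >= 4 else -3 no longer applies, and C = 9.
Since D is not a descendant of the intervened variable, it is unaffected.
D = -3*E - 3  [with E=0]  = -3

-3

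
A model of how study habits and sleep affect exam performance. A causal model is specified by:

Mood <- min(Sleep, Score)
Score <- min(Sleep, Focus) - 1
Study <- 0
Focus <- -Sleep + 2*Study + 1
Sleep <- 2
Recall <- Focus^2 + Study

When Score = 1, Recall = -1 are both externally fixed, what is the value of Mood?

Setting Score = 1, Recall = -1 by intervention discards those variables' equations.
Mood = min(Sleep, Score)  [with Sleep=2, Score=1]  = 1

1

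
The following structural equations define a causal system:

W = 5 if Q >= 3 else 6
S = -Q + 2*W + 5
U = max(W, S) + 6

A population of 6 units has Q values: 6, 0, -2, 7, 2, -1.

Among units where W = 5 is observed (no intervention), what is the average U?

14.5

E[U|W=5] averages over only the 2 units with W=5 (Q = 6, 7): U = 15, 14, mean 14.5.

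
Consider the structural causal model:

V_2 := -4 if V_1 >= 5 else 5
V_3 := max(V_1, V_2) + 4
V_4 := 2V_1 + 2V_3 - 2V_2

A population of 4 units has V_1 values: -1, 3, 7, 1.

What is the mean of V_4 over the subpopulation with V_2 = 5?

Conditioning on V_2=5 selects the 3 unit(s) with V_1 ∈ {-1, 3, 1}. Their V_4 values: 6, 14, 10. Mean = 10.

10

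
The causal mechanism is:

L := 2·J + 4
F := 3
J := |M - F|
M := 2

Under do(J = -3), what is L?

-2

The intervention breaks the incoming arrows to J: J := |M - F| no longer applies, and J = -3.
L = 2·J + 4  [with J=-3]  = -2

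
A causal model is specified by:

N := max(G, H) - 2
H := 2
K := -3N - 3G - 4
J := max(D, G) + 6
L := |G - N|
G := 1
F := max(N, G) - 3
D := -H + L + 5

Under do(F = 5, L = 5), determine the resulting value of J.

14

Under do(F = 5, L = 5), each intervened variable's structural equation is replaced by its fixed value.
D = -H + L + 5  [with H=2, L=5]  = 8
J = max(D, G) + 6  [with D=8, G=1]  = 14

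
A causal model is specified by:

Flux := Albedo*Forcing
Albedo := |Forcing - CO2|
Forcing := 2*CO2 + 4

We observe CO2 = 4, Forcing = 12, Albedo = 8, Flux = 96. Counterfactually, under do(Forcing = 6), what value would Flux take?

12

Under do(Forcing=6), the mechanism Forcing := 2*CO2 + 4 is discarded; Forcing is fixed at 6.
Albedo = |Forcing - CO2|  [with Forcing=6, CO2=4]  = 2
Flux = Albedo*Forcing  [with Albedo=2, Forcing=6]  = 12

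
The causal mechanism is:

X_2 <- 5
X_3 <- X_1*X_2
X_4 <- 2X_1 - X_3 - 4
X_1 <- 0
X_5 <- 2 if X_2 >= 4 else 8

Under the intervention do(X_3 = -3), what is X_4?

The intervention breaks the incoming arrows to X_3: X_3 <- X_1*X_2 no longer applies, and X_3 = -3.
X_4 = 2X_1 - X_3 - 4  [with X_1=0, X_3=-3]  = -1

-1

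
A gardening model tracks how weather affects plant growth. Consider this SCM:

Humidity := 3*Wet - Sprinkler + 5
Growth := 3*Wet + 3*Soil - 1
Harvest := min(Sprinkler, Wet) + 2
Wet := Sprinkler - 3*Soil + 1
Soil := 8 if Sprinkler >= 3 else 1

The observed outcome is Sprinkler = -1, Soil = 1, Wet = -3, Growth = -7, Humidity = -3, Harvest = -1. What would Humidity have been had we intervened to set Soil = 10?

-84

do(Soil=10) replaces the equation Soil := 8 if Sprinkler >= 3 else 1 with the constant Soil = 10.
Wet = Sprinkler - 3*Soil + 1  [with Sprinkler=-1, Soil=10]  = -30
Humidity = 3*Wet - Sprinkler + 5  [with Wet=-30, Sprinkler=-1]  = -84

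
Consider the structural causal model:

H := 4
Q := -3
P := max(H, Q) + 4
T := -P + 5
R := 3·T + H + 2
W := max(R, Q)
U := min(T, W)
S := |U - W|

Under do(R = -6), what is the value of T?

The intervention breaks the incoming arrows to R: R := 3·T + H + 2 no longer applies, and R = -6.
Since T is not a descendant of the intervened variable, it is unaffected.
P = max(H, Q) + 4  [with H=4, Q=-3]  = 8
T = -P + 5  [with P=8]  = -3

-3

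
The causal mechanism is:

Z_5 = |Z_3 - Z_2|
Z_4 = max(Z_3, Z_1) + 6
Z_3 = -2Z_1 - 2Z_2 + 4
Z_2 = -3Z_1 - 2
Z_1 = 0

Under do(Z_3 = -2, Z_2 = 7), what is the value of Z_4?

6

The joint intervention fixes Z_3 = -2, Z_2 = 7, removing each variable's own equation.
Z_4 = max(Z_3, Z_1) + 6  [with Z_3=-2, Z_1=0]  = 6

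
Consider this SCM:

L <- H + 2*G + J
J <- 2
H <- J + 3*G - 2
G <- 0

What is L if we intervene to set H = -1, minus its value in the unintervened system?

The intervention breaks the incoming arrows to H: H <- J + 3*G - 2 no longer applies, and H = -1.
L = H + 2*G + J  [with H=-1, G=0, J=2]  = 1
Without intervention: H = J + 3*G - 2  [with J=2, G=0]  = 0; L = H + 2*G + J  [with H=0, G=0, J=2]  = 2.
Change = 1 − 2 = -1.

-1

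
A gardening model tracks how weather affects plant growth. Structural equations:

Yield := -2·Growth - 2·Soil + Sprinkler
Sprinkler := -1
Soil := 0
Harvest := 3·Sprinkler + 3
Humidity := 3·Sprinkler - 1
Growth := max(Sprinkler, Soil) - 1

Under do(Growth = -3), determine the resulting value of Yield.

do(Growth=-3) replaces the equation Growth := max(Sprinkler, Soil) - 1 with the constant Growth = -3.
Yield = -2·Growth - 2·Soil + Sprinkler  [with Growth=-3, Soil=0, Sprinkler=-1]  = 5

5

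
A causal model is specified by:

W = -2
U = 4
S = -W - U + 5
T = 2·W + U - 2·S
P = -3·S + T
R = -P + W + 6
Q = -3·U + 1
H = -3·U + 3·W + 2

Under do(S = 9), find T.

The intervention breaks the incoming arrows to S: S = -W - U + 5 no longer applies, and S = 9.
T = 2·W + U - 2·S  [with W=-2, U=4, S=9]  = -18

-18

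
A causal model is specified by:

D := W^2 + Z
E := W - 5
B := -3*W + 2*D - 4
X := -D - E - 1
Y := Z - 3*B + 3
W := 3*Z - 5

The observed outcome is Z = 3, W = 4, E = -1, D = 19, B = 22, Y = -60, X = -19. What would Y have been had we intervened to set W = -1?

Under do(W=-1), the mechanism W := 3*Z - 5 is discarded; W is fixed at -1.
D = W^2 + Z  [with W=-1, Z=3]  = 4
B = -3*W + 2*D - 4  [with W=-1, D=4]  = 7
Y = Z - 3*B + 3  [with Z=3, B=7]  = -15

-15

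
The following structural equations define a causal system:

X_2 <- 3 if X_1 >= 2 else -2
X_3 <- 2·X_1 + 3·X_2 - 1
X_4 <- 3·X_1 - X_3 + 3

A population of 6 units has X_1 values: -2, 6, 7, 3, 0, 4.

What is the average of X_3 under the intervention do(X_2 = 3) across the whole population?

14

Every unit gets X_2=3 under the intervention. X_3 values become 4, 20, 22, 14, 8, 16; E[X_3|do(X_2=3)] = 14.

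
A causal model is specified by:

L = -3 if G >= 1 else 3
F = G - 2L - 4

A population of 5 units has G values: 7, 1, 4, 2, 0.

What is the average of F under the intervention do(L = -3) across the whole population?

Every unit gets L=-3 under the intervention. F values become 9, 3, 6, 4, 2; E[F|do(L=-3)] = 4.8.

4.8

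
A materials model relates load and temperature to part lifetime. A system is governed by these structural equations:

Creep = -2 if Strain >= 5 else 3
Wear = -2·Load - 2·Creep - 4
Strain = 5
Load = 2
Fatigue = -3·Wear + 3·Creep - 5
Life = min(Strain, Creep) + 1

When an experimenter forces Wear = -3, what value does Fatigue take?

Intervening sets Wear = -3 and removes its equation (Wear = -2·Load - 2·Creep - 4).
Creep = -2 if Strain >= 5 else 3  [with Strain=5]  = -2
Fatigue = -3·Wear + 3·Creep - 5  [with Wear=-3, Creep=-2]  = -2

-2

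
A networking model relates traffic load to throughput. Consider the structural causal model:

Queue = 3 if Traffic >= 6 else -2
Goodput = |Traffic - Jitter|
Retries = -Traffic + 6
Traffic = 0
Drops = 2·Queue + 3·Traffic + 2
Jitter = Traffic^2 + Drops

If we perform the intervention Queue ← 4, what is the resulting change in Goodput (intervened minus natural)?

8

Under do(Queue=4), the mechanism Queue = 3 if Traffic >= 6 else -2 is discarded; Queue is fixed at 4.
Drops = 2·Queue + 3·Traffic + 2  [with Queue=4, Traffic=0]  = 10
Jitter = Traffic^2 + Drops  [with Traffic=0, Drops=10]  = 10
Goodput = |Traffic - Jitter|  [with Traffic=0, Jitter=10]  = 10
Without intervention: Queue = 3 if Traffic >= 6 else -2  [with Traffic=0]  = -2; Drops = 2·Queue + 3·Traffic + 2  [with Queue=-2, Traffic=0]  = -2; Jitter = Traffic^2 + Drops  [with Traffic=0, Drops=-2]  = -2; Goodput = |Traffic - Jitter|  [with Traffic=0, Jitter=-2]  = 2.
Change = 10 − 2 = 8.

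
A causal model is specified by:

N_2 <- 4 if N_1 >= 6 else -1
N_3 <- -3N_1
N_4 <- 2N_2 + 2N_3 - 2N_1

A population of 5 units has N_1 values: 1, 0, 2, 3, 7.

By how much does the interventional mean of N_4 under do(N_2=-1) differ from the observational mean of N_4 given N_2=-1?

Under do(N_2=-1), N_2's equation is replaced by N_2=-1 for every unit. Per-unit N_4: -10, -2, -18, -26, -58. Mean = -22.8.
Observing N_2=-1 restricts to units where N_2's equation naturally yields -1: N_1 ∈ {1, 0, 2, 3}. In that subpopulation N_4 = -10, -2, -18, -26, mean -14.
Difference = -22.8 − (-14) = -8.8.

-8.8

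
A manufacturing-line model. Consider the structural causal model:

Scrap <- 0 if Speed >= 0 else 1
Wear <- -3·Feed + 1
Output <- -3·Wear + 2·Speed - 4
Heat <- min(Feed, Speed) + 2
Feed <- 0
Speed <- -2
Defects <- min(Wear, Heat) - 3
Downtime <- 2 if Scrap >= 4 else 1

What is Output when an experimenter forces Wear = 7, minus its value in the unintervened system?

The intervention breaks the incoming arrows to Wear: Wear <- -3·Feed + 1 no longer applies, and Wear = 7.
Output = -3·Wear + 2·Speed - 4  [with Wear=7, Speed=-2]  = -29
Without intervention: Wear = -3·Feed + 1  [with Feed=0]  = 1; Output = -3·Wear + 2·Speed - 4  [with Wear=1, Speed=-2]  = -11.
Change = -29 − (-11) = -18.

-18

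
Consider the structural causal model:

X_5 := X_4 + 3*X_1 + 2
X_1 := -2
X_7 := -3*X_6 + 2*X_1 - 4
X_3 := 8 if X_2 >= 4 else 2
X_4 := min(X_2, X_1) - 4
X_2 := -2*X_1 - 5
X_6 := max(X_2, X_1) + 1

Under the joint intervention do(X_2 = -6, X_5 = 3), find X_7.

The joint intervention fixes X_2 = -6, X_5 = 3, removing each variable's own equation.
X_6 = max(X_2, X_1) + 1  [with X_2=-6, X_1=-2]  = -1
X_7 = -3*X_6 + 2*X_1 - 4  [with X_6=-1, X_1=-2]  = -5

-5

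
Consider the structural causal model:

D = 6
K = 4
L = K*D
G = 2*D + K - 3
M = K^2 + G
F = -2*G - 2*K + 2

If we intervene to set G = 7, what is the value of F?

Under do(G=7), the mechanism G = 2*D + K - 3 is discarded; G is fixed at 7.
F = -2*G - 2*K + 2  [with G=7, K=4]  = -20

-20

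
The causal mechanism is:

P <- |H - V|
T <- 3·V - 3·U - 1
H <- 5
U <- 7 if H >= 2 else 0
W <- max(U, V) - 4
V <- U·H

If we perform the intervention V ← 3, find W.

3

do(V=3) replaces the equation V <- U·H with the constant V = 3.
U = 7 if H >= 2 else 0  [with H=5]  = 7
W = max(U, V) - 4  [with U=7, V=3]  = 3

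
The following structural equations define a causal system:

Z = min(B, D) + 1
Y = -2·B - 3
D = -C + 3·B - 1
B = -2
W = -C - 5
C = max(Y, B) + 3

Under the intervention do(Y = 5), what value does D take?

Under do(Y=5), the mechanism Y = -2·B - 3 is discarded; Y is fixed at 5.
C = max(Y, B) + 3  [with Y=5, B=-2]  = 8
D = -C + 3·B - 1  [with C=8, B=-2]  = -15

-15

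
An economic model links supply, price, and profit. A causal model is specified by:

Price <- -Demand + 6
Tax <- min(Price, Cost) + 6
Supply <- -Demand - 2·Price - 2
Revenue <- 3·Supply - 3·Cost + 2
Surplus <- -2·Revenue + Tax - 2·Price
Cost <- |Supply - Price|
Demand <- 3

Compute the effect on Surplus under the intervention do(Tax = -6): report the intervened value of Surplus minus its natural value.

Intervening sets Tax = -6 and removes its equation (Tax <- min(Price, Cost) + 6).
Price = -Demand + 6  [with Demand=3]  = 3
Supply = -Demand - 2·Price - 2  [with Demand=3, Price=3]  = -11
Cost = |Supply - Price|  [with Supply=-11, Price=3]  = 14
Revenue = 3·Supply - 3·Cost + 2  [with Supply=-11, Cost=14]  = -73
Surplus = -2·Revenue + Tax - 2·Price  [with Revenue=-73, Tax=-6, Price=3]  = 134
Without intervention: Price = -Demand + 6  [with Demand=3]  = 3; Supply = -Demand - 2·Price - 2  [with Demand=3, Price=3]  = -11; Cost = |Supply - Price|  [with Supply=-11, Price=3]  = 14; Revenue = 3·Supply - 3·Cost + 2  [with Supply=-11, Cost=14]  = -73; Tax = min(Price, Cost) + 6  [with Price=3, Cost=14]  = 9; Surplus = -2·Revenue + Tax - 2·Price  [with Revenue=-73, Tax=9, Price=3]  = 149.
Change = 134 − 149 = -15.

-15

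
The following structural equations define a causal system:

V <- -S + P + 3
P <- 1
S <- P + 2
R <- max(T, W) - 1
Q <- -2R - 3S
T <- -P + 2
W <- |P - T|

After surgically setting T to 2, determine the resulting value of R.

1

do(T=2) replaces the equation T <- -P + 2 with the constant T = 2.
W = |P - T|  [with P=1, T=2]  = 1
R = max(T, W) - 1  [with T=2, W=1]  = 1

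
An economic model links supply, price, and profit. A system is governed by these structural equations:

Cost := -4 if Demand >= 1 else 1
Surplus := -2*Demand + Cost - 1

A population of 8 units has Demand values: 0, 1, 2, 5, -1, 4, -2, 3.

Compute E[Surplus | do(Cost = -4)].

do(Cost=-4) breaks Cost's dependence on Demand. With Cost=-4 fixed, Surplus across the units is -5, -7, -9, -15, -3, -13, -1, -11, mean -8.

-8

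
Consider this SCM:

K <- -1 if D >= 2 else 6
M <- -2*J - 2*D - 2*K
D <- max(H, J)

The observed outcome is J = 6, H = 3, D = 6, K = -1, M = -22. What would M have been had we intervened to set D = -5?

do(D=-5) replaces the equation D <- max(H, J) with the constant D = -5.
K = -1 if D >= 2 else 6  [with D=-5]  = 6
M = -2*J - 2*D - 2*K  [with J=6, D=-5, K=6]  = -14

-14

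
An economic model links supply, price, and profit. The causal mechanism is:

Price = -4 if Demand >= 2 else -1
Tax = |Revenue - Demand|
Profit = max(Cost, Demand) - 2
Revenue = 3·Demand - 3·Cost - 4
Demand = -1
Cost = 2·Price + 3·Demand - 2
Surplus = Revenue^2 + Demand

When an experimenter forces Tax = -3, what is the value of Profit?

The intervention breaks the incoming arrows to Tax: Tax = |Revenue - Demand| no longer applies, and Tax = -3.
Since Profit is not a descendant of the intervened variable, it is unaffected.
Price = -4 if Demand >= 2 else -1  [with Demand=-1]  = -1
Cost = 2·Price + 3·Demand - 2  [with Price=-1, Demand=-1]  = -7
Profit = max(Cost, Demand) - 2  [with Cost=-7, Demand=-1]  = -3

-3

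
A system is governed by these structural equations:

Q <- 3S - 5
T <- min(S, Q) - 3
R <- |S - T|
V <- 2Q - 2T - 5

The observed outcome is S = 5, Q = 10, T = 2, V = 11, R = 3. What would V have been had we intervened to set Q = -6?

Under do(Q=-6), the mechanism Q <- 3S - 5 is discarded; Q is fixed at -6.
T = min(S, Q) - 3  [with S=5, Q=-6]  = -9
V = 2Q - 2T - 5  [with Q=-6, T=-9]  = 1

1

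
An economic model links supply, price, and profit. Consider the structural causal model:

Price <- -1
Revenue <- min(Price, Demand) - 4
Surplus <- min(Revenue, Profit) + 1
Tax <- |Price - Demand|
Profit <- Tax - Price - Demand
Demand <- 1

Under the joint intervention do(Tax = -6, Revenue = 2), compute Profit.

-6

The joint intervention fixes Tax = -6, Revenue = 2, removing each variable's own equation.
Profit = Tax - Price - Demand  [with Tax=-6, Price=-1, Demand=1]  = -6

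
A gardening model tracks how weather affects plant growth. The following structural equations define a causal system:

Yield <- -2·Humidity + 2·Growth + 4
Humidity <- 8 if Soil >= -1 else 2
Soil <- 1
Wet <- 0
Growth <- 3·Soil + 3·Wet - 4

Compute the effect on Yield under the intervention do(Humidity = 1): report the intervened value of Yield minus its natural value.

14

Intervening sets Humidity = 1 and removes its equation (Humidity <- 8 if Soil >= -1 else 2).
Growth = 3·Soil + 3·Wet - 4  [with Soil=1, Wet=0]  = -1
Yield = -2·Humidity + 2·Growth + 4  [with Humidity=1, Growth=-1]  = 0
Without intervention: Growth = 3·Soil + 3·Wet - 4  [with Soil=1, Wet=0]  = -1; Humidity = 8 if Soil >= -1 else 2  [with Soil=1]  = 8; Yield = -2·Humidity + 2·Growth + 4  [with Humidity=8, Growth=-1]  = -14.
Change = 0 − (-14) = 14.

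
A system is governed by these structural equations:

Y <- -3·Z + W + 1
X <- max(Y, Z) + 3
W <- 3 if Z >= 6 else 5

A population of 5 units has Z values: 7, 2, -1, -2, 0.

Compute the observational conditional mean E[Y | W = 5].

Conditioning on W=5 selects the 4 unit(s) with Z ∈ {2, -1, -2, 0}. Their Y values: 0, 9, 12, 6. Mean = 6.75.

6.75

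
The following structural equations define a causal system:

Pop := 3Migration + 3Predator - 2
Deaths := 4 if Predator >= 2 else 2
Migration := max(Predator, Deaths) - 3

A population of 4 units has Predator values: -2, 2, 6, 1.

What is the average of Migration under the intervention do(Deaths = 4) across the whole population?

1.5

Under do(Deaths=4), Deaths's equation is replaced by Deaths=4 for every unit. Per-unit Migration: 1, 1, 3, 1. Mean = 1.5.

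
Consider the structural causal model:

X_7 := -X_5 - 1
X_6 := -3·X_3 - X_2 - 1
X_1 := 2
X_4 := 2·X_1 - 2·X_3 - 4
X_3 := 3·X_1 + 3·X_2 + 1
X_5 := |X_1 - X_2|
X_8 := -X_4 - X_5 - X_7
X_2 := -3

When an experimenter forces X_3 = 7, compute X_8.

15

The intervention breaks the incoming arrows to X_3: X_3 := 3·X_1 + 3·X_2 + 1 no longer applies, and X_3 = 7.
X_4 = 2·X_1 - 2·X_3 - 4  [with X_1=2, X_3=7]  = -14
X_5 = |X_1 - X_2|  [with X_1=2, X_2=-3]  = 5
X_7 = -X_5 - 1  [with X_5=5]  = -6
X_8 = -X_4 - X_5 - X_7  [with X_4=-14, X_5=5, X_7=-6]  = 15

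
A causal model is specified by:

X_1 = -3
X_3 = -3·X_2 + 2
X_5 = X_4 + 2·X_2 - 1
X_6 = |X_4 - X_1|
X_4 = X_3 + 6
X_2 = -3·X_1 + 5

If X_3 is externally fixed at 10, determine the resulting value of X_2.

Under do(X_3=10), the mechanism X_3 = -3·X_2 + 2 is discarded; X_3 is fixed at 10.
Since X_2 is not a descendant of the intervened variable, it is unaffected.
X_2 = -3·X_1 + 5  [with X_1=-3]  = 14

14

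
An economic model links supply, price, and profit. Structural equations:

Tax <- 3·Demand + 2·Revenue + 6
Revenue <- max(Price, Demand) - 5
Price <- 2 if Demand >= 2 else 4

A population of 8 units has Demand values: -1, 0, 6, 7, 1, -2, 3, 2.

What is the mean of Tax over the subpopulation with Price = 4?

Observing Price=4 restricts to units where Price's equation naturally yields 4: Demand ∈ {-1, 0, 1, -2}. In that subpopulation Tax = 1, 4, 7, -2, mean 2.5.

2.5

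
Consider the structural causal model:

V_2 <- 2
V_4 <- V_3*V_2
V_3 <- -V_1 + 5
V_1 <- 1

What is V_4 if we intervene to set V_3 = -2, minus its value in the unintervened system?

The intervention breaks the incoming arrows to V_3: V_3 <- -V_1 + 5 no longer applies, and V_3 = -2.
V_4 = V_3*V_2  [with V_3=-2, V_2=2]  = -4
Without intervention: V_3 = -V_1 + 5  [with V_1=1]  = 4; V_4 = V_3*V_2  [with V_3=4, V_2=2]  = 8.
Change = -4 − 8 = -12.

-12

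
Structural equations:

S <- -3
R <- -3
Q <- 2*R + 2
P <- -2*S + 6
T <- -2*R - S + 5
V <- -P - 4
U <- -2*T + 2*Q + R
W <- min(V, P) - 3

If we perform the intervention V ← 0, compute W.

Intervening sets V = 0 and removes its equation (V <- -P - 4).
P = -2*S + 6  [with S=-3]  = 12
W = min(V, P) - 3  [with V=0, P=12]  = -3

-3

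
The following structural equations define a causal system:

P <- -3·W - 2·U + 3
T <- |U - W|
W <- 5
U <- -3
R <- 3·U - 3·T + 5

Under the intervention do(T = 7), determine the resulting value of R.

-25

The intervention breaks the incoming arrows to T: T <- |U - W| no longer applies, and T = 7.
R = 3·U - 3·T + 5  [with U=-3, T=7]  = -25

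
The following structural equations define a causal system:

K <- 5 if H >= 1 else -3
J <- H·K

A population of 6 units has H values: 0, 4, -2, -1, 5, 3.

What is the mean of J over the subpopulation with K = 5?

E[J|K=5] averages over only the 3 units with K=5 (H = 4, 5, 3): J = 20, 25, 15, mean 20.

20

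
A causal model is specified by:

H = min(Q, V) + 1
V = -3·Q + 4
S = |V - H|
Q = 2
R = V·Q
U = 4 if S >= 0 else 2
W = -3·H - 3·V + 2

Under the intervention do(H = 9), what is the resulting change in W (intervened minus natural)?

-30

do(H=9) replaces the equation H = min(Q, V) + 1 with the constant H = 9.
V = -3·Q + 4  [with Q=2]  = -2
W = -3·H - 3·V + 2  [with H=9, V=-2]  = -19
Without intervention: V = -3·Q + 4  [with Q=2]  = -2; H = min(Q, V) + 1  [with Q=2, V=-2]  = -1; W = -3·H - 3·V + 2  [with H=-1, V=-2]  = 11.
Change = -19 − 11 = -30.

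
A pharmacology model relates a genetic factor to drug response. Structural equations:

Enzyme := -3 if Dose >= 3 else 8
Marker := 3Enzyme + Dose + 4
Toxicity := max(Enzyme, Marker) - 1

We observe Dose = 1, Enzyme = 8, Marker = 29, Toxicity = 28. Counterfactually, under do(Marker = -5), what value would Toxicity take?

The intervention breaks the incoming arrows to Marker: Marker := 3Enzyme + Dose + 4 no longer applies, and Marker = -5.
Enzyme = -3 if Dose >= 3 else 8  [with Dose=1]  = 8
Toxicity = max(Enzyme, Marker) - 1  [with Enzyme=8, Marker=-5]  = 7

7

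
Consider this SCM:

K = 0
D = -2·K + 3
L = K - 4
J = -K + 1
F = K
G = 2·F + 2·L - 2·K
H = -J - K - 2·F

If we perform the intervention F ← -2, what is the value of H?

Under do(F=-2), the mechanism F = K is discarded; F is fixed at -2.
J = -K + 1  [with K=0]  = 1
H = -J - K - 2·F  [with J=1, K=0, F=-2]  = 3

3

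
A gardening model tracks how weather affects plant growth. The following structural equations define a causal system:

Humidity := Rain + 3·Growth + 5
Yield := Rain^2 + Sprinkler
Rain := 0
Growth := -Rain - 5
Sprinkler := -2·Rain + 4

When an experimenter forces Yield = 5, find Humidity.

-10

The intervention breaks the incoming arrows to Yield: Yield := Rain^2 + Sprinkler no longer applies, and Yield = 5.
Since Humidity is not a descendant of the intervened variable, it is unaffected.
Growth = -Rain - 5  [with Rain=0]  = -5
Humidity = Rain + 3·Growth + 5  [with Rain=0, Growth=-5]  = -10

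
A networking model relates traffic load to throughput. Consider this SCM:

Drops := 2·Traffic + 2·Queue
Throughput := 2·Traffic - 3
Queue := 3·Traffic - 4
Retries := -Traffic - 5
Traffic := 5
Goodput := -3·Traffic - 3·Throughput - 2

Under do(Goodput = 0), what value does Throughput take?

do(Goodput=0) replaces the equation Goodput := -3·Traffic - 3·Throughput - 2 with the constant Goodput = 0.
Since Throughput is not a descendant of the intervened variable, it is unaffected.
Throughput = 2·Traffic - 3  [with Traffic=5]  = 7

7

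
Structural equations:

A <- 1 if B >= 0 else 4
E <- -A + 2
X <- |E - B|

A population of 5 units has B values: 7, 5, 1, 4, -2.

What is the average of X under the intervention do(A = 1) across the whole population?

do(A=1) breaks A's dependence on B. With A=1 fixed, X across the units is 6, 4, 0, 3, 3, mean 3.2.

3.2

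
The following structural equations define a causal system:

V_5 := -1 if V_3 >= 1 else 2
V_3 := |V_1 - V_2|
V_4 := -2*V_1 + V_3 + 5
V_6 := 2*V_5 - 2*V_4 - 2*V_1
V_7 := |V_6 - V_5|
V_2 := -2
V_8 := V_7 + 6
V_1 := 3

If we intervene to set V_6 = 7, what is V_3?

do(V_6=7) replaces the equation V_6 := 2*V_5 - 2*V_4 - 2*V_1 with the constant V_6 = 7.
V_3 is not downstream of the intervention, so its value is determined by the original equations.
V_3 = |V_1 - V_2|  [with V_1=3, V_2=-2]  = 5

5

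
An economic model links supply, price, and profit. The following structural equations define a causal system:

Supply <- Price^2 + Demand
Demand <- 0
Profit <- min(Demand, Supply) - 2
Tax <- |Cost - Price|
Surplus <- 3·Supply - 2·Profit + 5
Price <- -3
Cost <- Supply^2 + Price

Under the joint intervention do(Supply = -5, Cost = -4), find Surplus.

4

Under do(Supply = -5, Cost = -4), each intervened variable's structural equation is replaced by its fixed value.
Profit = min(Demand, Supply) - 2  [with Demand=0, Supply=-5]  = -7
Surplus = 3·Supply - 2·Profit + 5  [with Supply=-5, Profit=-7]  = 4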